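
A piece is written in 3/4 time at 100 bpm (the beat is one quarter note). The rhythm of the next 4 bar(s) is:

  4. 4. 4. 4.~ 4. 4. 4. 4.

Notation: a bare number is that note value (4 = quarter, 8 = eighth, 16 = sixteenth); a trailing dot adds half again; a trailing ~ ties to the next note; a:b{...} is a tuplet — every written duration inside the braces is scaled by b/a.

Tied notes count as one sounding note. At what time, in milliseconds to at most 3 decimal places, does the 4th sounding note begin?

note 4 onset = 9/2b = 2700.0ms

1. 0.0ms @ 0 + 900.0ms (3/2)
2. 900.0ms @ 3/2 + 900.0ms (3/2)
3. 1800.0ms @ 3 + 900.0ms (3/2)
4. 2700.0ms @ 9/2 + 1800.0ms (3)
5. 4500.0ms @ 15/2 + 900.0ms (3/2)
6. 5400.0ms @ 9 + 900.0ms (3/2)
7. 6300.0ms @ 21/2 + 900.0ms (3/2)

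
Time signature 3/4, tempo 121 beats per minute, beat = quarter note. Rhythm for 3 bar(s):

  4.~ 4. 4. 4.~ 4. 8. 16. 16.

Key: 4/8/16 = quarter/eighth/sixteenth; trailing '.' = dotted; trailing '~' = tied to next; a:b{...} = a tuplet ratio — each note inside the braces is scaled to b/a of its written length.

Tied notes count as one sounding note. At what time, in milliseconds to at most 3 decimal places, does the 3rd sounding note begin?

1. 0.0ms @ 0 + 1487.603ms (3)
2. 1487.603ms @ 3 + 743.802ms (3/2)
3. 2231.405ms @ 9/2 + 1487.603ms (3)
4. 3719.008ms @ 15/2 + 371.901ms (3/4)
5. 4090.909ms @ 33/4 + 185.95ms (3/8)
6. 4276.86ms @ 69/8 + 185.95ms (3/8)

note 3 onset = 9/2b = 2231.405ms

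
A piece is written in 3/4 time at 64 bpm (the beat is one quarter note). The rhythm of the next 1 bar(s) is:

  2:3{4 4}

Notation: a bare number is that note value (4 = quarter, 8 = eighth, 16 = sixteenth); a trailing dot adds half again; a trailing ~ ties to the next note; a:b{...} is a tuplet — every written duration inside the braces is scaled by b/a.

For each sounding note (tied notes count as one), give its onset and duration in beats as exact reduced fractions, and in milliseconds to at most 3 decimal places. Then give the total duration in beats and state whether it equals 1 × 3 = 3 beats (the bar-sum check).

1) 0.0ms=0b +1406.25ms=3/2b
2) 1406.25ms=3/2b +1406.25ms=3/2b
Σ=3b of 3 (64bpm 3/4) — PASS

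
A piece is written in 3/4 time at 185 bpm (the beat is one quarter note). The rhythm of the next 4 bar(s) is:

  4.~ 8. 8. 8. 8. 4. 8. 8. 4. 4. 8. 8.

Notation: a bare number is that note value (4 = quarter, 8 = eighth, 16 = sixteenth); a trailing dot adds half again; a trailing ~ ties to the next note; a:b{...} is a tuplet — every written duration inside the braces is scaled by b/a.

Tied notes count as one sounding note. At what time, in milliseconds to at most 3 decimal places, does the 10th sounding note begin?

note 10 onset = 21/2b = 3405.405ms

1. 0.0ms @ 0 + 729.73ms (9/4)
2. 729.73ms @ 9/4 + 243.243ms (3/4)
3. 972.973ms @ 3 + 243.243ms (3/4)
4. 1216.216ms @ 15/4 + 243.243ms (3/4)
5. 1459.459ms @ 9/2 + 486.486ms (3/2)
6. 1945.946ms @ 6 + 243.243ms (3/4)
7. 2189.189ms @ 27/4 + 243.243ms (3/4)
8. 2432.432ms @ 15/2 + 486.486ms (3/2)
9. 2918.919ms @ 9 + 486.486ms (3/2)
10. 3405.405ms @ 21/2 + 243.243ms (3/4)
11. 3648.649ms @ 45/4 + 243.243ms (3/4)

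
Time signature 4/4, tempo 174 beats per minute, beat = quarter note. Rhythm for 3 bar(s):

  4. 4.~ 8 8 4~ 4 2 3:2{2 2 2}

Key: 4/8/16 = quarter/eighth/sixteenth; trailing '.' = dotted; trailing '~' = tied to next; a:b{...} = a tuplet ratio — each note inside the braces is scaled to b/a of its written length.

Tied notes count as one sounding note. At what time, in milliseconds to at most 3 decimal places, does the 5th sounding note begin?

note 5 onset = 6b = 2068.966ms

1. 0.0ms @ 0 + 517.241ms (3/2)
2. 517.241ms @ 3/2 + 689.655ms (2)
3. 1206.897ms @ 7/2 + 172.414ms (1/2)
4. 1379.31ms @ 4 + 689.655ms (2)
5. 2068.966ms @ 6 + 689.655ms (2)
6. 2758.621ms @ 8 + 459.77ms (4/3)
7. 3218.391ms @ 28/3 + 459.77ms (4/3)
8. 3678.161ms @ 32/3 + 459.77ms (4/3)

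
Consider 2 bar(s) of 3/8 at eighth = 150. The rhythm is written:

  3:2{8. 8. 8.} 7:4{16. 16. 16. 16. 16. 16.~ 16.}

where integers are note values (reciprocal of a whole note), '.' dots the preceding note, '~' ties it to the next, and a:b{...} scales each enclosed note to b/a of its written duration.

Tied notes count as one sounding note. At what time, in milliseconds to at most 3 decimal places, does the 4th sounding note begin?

note 4 onset = 3b = 1200.0ms

1. 0.0ms @ 0 + 400.0ms (1)
2. 400.0ms @ 1 + 400.0ms (1)
3. 800.0ms @ 2 + 400.0ms (1)
4. 1200.0ms @ 3 + 171.429ms (3/7)
5. 1371.429ms @ 24/7 + 171.429ms (3/7)
6. 1542.857ms @ 27/7 + 171.429ms (3/7)
7. 1714.286ms @ 30/7 + 171.429ms (3/7)
8. 1885.714ms @ 33/7 + 171.429ms (3/7)
9. 2057.143ms @ 36/7 + 342.857ms (6/7)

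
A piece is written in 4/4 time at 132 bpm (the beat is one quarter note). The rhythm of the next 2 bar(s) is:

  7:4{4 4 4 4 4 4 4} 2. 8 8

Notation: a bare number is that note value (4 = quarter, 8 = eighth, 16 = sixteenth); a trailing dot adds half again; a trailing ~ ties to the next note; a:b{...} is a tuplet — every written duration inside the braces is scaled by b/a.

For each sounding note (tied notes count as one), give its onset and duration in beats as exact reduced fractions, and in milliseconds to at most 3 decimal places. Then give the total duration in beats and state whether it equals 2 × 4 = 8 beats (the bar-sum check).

1) 0.0ms=0b +259.74ms=4/7b
2) 259.74ms=4/7b +259.74ms=4/7b
3) 519.481ms=8/7b +259.74ms=4/7b
4) 779.221ms=12/7b +259.74ms=4/7b
5) 1038.961ms=16/7b +259.74ms=4/7b
6) 1298.701ms=20/7b +259.74ms=4/7b
7) 1558.442ms=24/7b +259.74ms=4/7b
8) 1818.182ms=4b +1363.636ms=3b
9) 3181.818ms=7b +227.273ms=1/2b
10) 3409.091ms=15/2b +227.273ms=1/2b
Σ=8b of 8 (132bpm 4/4) — PASS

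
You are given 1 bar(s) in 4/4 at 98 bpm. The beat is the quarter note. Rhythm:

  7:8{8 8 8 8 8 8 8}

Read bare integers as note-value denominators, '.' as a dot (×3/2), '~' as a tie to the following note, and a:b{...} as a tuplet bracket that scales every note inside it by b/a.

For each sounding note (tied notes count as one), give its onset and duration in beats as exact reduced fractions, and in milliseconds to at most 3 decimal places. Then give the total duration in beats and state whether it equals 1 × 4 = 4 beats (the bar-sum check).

1) 0.0ms=0b +349.854ms=4/7b
2) 349.854ms=4/7b +349.854ms=4/7b
3) 699.708ms=8/7b +349.854ms=4/7b
4) 1049.563ms=12/7b +349.854ms=4/7b
5) 1399.417ms=16/7b +349.854ms=4/7b
6) 1749.271ms=20/7b +349.854ms=4/7b
7) 2099.125ms=24/7b +349.854ms=4/7b
Σ=4b of 4 (98bpm 4/4) — PASS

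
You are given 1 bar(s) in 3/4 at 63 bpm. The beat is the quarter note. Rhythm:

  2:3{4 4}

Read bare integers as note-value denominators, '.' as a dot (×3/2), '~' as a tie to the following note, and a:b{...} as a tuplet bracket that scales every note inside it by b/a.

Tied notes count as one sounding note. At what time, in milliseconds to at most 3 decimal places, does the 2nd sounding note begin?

1. 0.0ms @ 0 + 1428.571ms (3/2)
2. 1428.571ms @ 3/2 + 1428.571ms (3/2)

note 2 onset = 3/2b = 1428.571ms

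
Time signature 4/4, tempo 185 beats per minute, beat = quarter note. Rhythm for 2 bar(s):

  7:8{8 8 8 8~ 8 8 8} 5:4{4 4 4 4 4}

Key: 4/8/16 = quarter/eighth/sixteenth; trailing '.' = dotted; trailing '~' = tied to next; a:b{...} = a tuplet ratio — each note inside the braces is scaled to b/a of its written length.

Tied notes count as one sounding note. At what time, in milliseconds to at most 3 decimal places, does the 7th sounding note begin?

note 7 onset = 4b = 1297.297ms

1. 0.0ms @ 0 + 185.328ms (4/7)
2. 185.328ms @ 4/7 + 185.328ms (4/7)
3. 370.656ms @ 8/7 + 185.328ms (4/7)
4. 555.985ms @ 12/7 + 370.656ms (8/7)
5. 926.641ms @ 20/7 + 185.328ms (4/7)
6. 1111.969ms @ 24/7 + 185.328ms (4/7)
7. 1297.297ms @ 4 + 259.459ms (4/5)
8. 1556.757ms @ 24/5 + 259.459ms (4/5)
9. 1816.216ms @ 28/5 + 259.459ms (4/5)
10. 2075.676ms @ 32/5 + 259.459ms (4/5)
11. 2335.135ms @ 36/5 + 259.459ms (4/5)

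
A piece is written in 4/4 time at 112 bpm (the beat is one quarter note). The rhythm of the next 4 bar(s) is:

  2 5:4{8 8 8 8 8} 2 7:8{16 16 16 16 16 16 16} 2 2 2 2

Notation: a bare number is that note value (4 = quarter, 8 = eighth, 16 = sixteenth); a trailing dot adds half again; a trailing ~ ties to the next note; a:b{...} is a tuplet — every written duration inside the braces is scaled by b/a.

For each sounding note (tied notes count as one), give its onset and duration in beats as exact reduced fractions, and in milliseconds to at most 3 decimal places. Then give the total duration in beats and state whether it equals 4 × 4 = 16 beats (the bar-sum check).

1) 0.0ms=0b +1071.429ms=2b
2) 1071.429ms=2b +214.286ms=2/5b
3) 1285.714ms=12/5b +214.286ms=2/5b
4) 1500.0ms=14/5b +214.286ms=2/5b
5) 1714.286ms=16/5b +214.286ms=2/5b
6) 1928.571ms=18/5b +214.286ms=2/5b
7) 2142.857ms=4b +1071.429ms=2b
8) 3214.286ms=6b +153.061ms=2/7b
9) 3367.347ms=44/7b +153.061ms=2/7b
10) 3520.408ms=46/7b +153.061ms=2/7b
11) 3673.469ms=48/7b +153.061ms=2/7b
12) 3826.531ms=50/7b +153.061ms=2/7b
13) 3979.592ms=52/7b +153.061ms=2/7b
14) 4132.653ms=54/7b +153.061ms=2/7b
15) 4285.714ms=8b +1071.429ms=2b
16) 5357.143ms=10b +1071.429ms=2b
17) 6428.571ms=12b +1071.429ms=2b
18) 7500.0ms=14b +1071.429ms=2b
Σ=16b of 16 (112bpm 4/4) — PASS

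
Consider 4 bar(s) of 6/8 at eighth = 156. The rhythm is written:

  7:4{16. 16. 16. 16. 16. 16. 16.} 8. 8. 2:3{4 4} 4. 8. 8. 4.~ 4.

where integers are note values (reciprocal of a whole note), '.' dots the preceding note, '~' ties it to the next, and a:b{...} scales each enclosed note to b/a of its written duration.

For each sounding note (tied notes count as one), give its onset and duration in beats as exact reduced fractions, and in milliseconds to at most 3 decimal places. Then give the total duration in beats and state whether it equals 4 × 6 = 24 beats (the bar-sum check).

1) 0.0ms=0b +164.835ms=3/7b
2) 164.835ms=3/7b +164.835ms=3/7b
3) 329.67ms=6/7b +164.835ms=3/7b
4) 494.505ms=9/7b +164.835ms=3/7b
5) 659.341ms=12/7b +164.835ms=3/7b
6) 824.176ms=15/7b +164.835ms=3/7b
7) 989.011ms=18/7b +164.835ms=3/7b
8) 1153.846ms=3b +576.923ms=3/2b
9) 1730.769ms=9/2b +576.923ms=3/2b
10) 2307.692ms=6b +1153.846ms=3b
11) 3461.538ms=9b +1153.846ms=3b
12) 4615.385ms=12b +1153.846ms=3b
13) 5769.231ms=15b +576.923ms=3/2b
14) 6346.154ms=33/2b +576.923ms=3/2b
15) 6923.077ms=18b +2307.692ms=6b
Σ=24b of 24 (156bpm 6/8) — PASS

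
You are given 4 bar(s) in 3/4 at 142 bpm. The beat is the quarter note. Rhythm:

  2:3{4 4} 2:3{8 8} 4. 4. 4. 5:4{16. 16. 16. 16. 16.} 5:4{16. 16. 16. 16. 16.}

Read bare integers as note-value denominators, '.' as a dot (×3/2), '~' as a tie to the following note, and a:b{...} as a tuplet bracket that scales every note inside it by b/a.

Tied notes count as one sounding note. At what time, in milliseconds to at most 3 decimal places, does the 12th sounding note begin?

1. 0.0ms @ 0 + 633.803ms (3/2)
2. 633.803ms @ 3/2 + 633.803ms (3/2)
3. 1267.606ms @ 3 + 316.901ms (3/4)
4. 1584.507ms @ 15/4 + 316.901ms (3/4)
5. 1901.408ms @ 9/2 + 633.803ms (3/2)
6. 2535.211ms @ 6 + 633.803ms (3/2)
7. 3169.014ms @ 15/2 + 633.803ms (3/2)
8. 3802.817ms @ 9 + 126.761ms (3/10)
9. 3929.577ms @ 93/10 + 126.761ms (3/10)
10. 4056.338ms @ 48/5 + 126.761ms (3/10)
11. 4183.099ms @ 99/10 + 126.761ms (3/10)
12. 4309.859ms @ 51/5 + 126.761ms (3/10)
13. 4436.62ms @ 21/2 + 126.761ms (3/10)
14. 4563.38ms @ 54/5 + 126.761ms (3/10)
15. 4690.141ms @ 111/10 + 126.761ms (3/10)
16. 4816.901ms @ 57/5 + 126.761ms (3/10)
17. 4943.662ms @ 117/10 + 126.761ms (3/10)

note 12 onset = 51/5b = 4309.859ms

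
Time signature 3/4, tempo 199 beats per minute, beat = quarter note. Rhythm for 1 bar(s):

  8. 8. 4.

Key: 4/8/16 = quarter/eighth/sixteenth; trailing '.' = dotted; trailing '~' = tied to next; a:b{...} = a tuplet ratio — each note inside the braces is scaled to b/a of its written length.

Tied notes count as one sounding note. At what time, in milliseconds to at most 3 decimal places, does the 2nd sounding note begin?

1. 0.0ms @ 0 + 226.131ms (3/4)
2. 226.131ms @ 3/4 + 226.131ms (3/4)
3. 452.261ms @ 3/2 + 452.261ms (3/2)

note 2 onset = 3/4b = 226.131ms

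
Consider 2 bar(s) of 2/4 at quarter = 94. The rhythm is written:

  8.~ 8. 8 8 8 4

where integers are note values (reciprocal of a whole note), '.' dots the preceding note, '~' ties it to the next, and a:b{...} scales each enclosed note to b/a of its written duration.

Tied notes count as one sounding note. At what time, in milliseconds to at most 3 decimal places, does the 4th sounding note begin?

1. 0.0ms @ 0 + 957.447ms (3/2)
2. 957.447ms @ 3/2 + 319.149ms (1/2)
3. 1276.596ms @ 2 + 319.149ms (1/2)
4. 1595.745ms @ 5/2 + 319.149ms (1/2)
5. 1914.894ms @ 3 + 638.298ms (1)

note 4 onset = 5/2b = 1595.745ms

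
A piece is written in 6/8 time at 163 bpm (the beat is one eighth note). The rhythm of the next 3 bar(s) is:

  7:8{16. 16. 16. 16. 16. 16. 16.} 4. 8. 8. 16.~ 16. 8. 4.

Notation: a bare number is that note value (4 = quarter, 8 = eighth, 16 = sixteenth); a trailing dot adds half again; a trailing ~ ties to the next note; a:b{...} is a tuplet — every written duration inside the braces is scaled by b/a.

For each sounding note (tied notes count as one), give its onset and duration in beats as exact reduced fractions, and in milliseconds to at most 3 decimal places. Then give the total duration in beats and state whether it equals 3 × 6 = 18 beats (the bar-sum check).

1) 0.0ms=0b +315.513ms=6/7b
2) 315.513ms=6/7b +315.513ms=6/7b
3) 631.025ms=12/7b +315.513ms=6/7b
4) 946.538ms=18/7b +315.513ms=6/7b
5) 1262.051ms=24/7b +315.513ms=6/7b
6) 1577.564ms=30/7b +315.513ms=6/7b
7) 1893.076ms=36/7b +315.513ms=6/7b
8) 2208.589ms=6b +1104.294ms=3b
9) 3312.883ms=9b +552.147ms=3/2b
10) 3865.031ms=21/2b +552.147ms=3/2b
11) 4417.178ms=12b +552.147ms=3/2b
12) 4969.325ms=27/2b +552.147ms=3/2b
13) 5521.472ms=15b +1104.294ms=3b
Σ=18b of 18 (163bpm 6/8) — PASS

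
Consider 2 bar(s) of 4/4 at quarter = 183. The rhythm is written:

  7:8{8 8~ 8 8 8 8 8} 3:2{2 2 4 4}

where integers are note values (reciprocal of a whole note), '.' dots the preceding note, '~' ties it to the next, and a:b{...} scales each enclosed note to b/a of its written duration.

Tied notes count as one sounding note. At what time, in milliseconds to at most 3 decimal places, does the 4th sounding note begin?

note 4 onset = 16/7b = 749.415ms

1. 0.0ms @ 0 + 187.354ms (4/7)
2. 187.354ms @ 4/7 + 374.707ms (8/7)
3. 562.061ms @ 12/7 + 187.354ms (4/7)
4. 749.415ms @ 16/7 + 187.354ms (4/7)
5. 936.768ms @ 20/7 + 187.354ms (4/7)
6. 1124.122ms @ 24/7 + 187.354ms (4/7)
7. 1311.475ms @ 4 + 437.158ms (4/3)
8. 1748.634ms @ 16/3 + 437.158ms (4/3)
9. 2185.792ms @ 20/3 + 218.579ms (2/3)
10. 2404.372ms @ 22/3 + 218.579ms (2/3)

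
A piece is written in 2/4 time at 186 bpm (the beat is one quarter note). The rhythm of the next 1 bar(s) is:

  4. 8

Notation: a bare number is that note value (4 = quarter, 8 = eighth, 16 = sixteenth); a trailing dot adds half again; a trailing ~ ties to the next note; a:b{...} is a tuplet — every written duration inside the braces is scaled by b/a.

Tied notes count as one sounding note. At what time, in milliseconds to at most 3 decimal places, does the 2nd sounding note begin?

1. 0.0ms @ 0 + 483.871ms (3/2)
2. 483.871ms @ 3/2 + 161.29ms (1/2)

note 2 onset = 3/2b = 483.871ms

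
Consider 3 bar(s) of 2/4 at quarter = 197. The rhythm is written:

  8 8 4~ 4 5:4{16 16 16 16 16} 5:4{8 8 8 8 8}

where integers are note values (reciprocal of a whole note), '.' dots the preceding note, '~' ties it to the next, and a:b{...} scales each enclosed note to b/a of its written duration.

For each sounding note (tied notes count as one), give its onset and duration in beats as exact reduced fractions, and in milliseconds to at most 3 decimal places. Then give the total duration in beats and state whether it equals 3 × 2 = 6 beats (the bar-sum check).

1) 0.0ms=0b +152.284ms=1/2b
2) 152.284ms=1/2b +152.284ms=1/2b
3) 304.569ms=1b +609.137ms=2b
4) 913.706ms=3b +60.914ms=1/5b
5) 974.619ms=16/5b +60.914ms=1/5b
6) 1035.533ms=17/5b +60.914ms=1/5b
7) 1096.447ms=18/5b +60.914ms=1/5b
8) 1157.36ms=19/5b +60.914ms=1/5b
9) 1218.274ms=4b +121.827ms=2/5b
10) 1340.102ms=22/5b +121.827ms=2/5b
11) 1461.929ms=24/5b +121.827ms=2/5b
12) 1583.756ms=26/5b +121.827ms=2/5b
13) 1705.584ms=28/5b +121.827ms=2/5b
Σ=6b of 6 (197bpm 2/4) — PASS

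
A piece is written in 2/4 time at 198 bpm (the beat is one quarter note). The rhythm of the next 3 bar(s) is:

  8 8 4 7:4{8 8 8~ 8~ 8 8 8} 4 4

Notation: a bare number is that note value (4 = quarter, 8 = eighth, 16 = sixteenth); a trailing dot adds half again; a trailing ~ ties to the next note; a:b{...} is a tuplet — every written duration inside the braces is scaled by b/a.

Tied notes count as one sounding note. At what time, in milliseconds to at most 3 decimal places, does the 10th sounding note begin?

note 10 onset = 5b = 1515.152ms

1. 0.0ms @ 0 + 151.515ms (1/2)
2. 151.515ms @ 1/2 + 151.515ms (1/2)
3. 303.03ms @ 1 + 303.03ms (1)
4. 606.061ms @ 2 + 86.58ms (2/7)
5. 692.641ms @ 16/7 + 86.58ms (2/7)
6. 779.221ms @ 18/7 + 259.74ms (6/7)
7. 1038.961ms @ 24/7 + 86.58ms (2/7)
8. 1125.541ms @ 26/7 + 86.58ms (2/7)
9. 1212.121ms @ 4 + 303.03ms (1)
10. 1515.152ms @ 5 + 303.03ms (1)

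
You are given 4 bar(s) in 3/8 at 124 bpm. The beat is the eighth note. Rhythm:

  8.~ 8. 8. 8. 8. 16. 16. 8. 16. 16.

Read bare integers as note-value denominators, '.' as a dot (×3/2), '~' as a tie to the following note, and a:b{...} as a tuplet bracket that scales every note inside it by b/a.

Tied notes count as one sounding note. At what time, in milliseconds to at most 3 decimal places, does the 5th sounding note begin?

note 5 onset = 15/2b = 3629.032ms

1. 0.0ms @ 0 + 1451.613ms (3)
2. 1451.613ms @ 3 + 725.806ms (3/2)
3. 2177.419ms @ 9/2 + 725.806ms (3/2)
4. 2903.226ms @ 6 + 725.806ms (3/2)
5. 3629.032ms @ 15/2 + 362.903ms (3/4)
6. 3991.935ms @ 33/4 + 362.903ms (3/4)
7. 4354.839ms @ 9 + 725.806ms (3/2)
8. 5080.645ms @ 21/2 + 362.903ms (3/4)
9. 5443.548ms @ 45/4 + 362.903ms (3/4)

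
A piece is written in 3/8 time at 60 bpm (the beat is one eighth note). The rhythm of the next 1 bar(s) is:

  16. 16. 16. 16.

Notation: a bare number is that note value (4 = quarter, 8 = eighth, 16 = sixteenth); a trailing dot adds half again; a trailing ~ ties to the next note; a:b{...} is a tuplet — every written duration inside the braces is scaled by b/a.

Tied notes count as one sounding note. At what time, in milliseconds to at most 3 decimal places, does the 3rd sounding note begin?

1. 0.0ms @ 0 + 750.0ms (3/4)
2. 750.0ms @ 3/4 + 750.0ms (3/4)
3. 1500.0ms @ 3/2 + 750.0ms (3/4)
4. 2250.0ms @ 9/4 + 750.0ms (3/4)

note 3 onset = 3/2b = 1500.0ms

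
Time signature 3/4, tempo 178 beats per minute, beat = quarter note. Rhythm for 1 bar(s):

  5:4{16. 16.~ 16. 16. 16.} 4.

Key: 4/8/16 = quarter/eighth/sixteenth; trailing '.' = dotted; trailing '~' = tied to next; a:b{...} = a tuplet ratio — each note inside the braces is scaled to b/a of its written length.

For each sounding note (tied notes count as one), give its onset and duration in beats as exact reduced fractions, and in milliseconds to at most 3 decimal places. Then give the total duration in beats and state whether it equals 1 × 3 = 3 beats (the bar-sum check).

1) 0.0ms=0b +101.124ms=3/10b
2) 101.124ms=3/10b +202.247ms=3/5b
3) 303.371ms=9/10b +101.124ms=3/10b
4) 404.494ms=6/5b +101.124ms=3/10b
5) 505.618ms=3/2b +505.618ms=3/2b
Σ=3b of 3 (178bpm 3/4) — PASS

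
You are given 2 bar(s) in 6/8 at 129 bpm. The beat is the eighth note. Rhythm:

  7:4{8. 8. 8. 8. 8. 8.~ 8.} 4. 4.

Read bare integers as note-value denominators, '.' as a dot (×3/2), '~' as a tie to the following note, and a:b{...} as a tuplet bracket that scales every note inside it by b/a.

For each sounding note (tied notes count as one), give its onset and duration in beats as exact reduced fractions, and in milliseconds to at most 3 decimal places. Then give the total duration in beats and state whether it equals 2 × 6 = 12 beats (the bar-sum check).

1) 0.0ms=0b +398.671ms=6/7b
2) 398.671ms=6/7b +398.671ms=6/7b
3) 797.342ms=12/7b +398.671ms=6/7b
4) 1196.013ms=18/7b +398.671ms=6/7b
5) 1594.684ms=24/7b +398.671ms=6/7b
6) 1993.355ms=30/7b +797.342ms=12/7b
7) 2790.698ms=6b +1395.349ms=3b
8) 4186.047ms=9b +1395.349ms=3b
Σ=12b of 12 (129bpm 6/8) — PASS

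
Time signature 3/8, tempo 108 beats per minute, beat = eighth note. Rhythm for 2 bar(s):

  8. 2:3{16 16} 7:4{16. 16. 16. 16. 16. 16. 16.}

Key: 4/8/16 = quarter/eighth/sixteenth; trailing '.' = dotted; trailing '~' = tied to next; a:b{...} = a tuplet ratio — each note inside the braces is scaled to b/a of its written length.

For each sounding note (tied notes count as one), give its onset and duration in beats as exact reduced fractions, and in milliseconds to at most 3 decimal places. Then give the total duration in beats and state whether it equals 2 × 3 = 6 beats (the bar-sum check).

1) 0.0ms=0b +833.333ms=3/2b
2) 833.333ms=3/2b +416.667ms=3/4b
3) 1250.0ms=9/4b +416.667ms=3/4b
4) 1666.667ms=3b +238.095ms=3/7b
5) 1904.762ms=24/7b +238.095ms=3/7b
6) 2142.857ms=27/7b +238.095ms=3/7b
7) 2380.952ms=30/7b +238.095ms=3/7b
8) 2619.048ms=33/7b +238.095ms=3/7b
9) 2857.143ms=36/7b +238.095ms=3/7b
10) 3095.238ms=39/7b +238.095ms=3/7b
Σ=6b of 6 (108bpm 3/8) — PASS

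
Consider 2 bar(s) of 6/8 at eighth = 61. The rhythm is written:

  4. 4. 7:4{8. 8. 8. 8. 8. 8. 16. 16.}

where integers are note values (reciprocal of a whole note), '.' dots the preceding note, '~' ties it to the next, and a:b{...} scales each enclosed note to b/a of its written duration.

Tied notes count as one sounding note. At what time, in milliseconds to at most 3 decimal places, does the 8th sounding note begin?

note 8 onset = 72/7b = 10117.096ms

1. 0.0ms @ 0 + 2950.82ms (3)
2. 2950.82ms @ 3 + 2950.82ms (3)
3. 5901.639ms @ 6 + 843.091ms (6/7)
4. 6744.731ms @ 48/7 + 843.091ms (6/7)
5. 7587.822ms @ 54/7 + 843.091ms (6/7)
6. 8430.913ms @ 60/7 + 843.091ms (6/7)
7. 9274.005ms @ 66/7 + 843.091ms (6/7)
8. 10117.096ms @ 72/7 + 843.091ms (6/7)
9. 10960.187ms @ 78/7 + 421.546ms (3/7)
10. 11381.733ms @ 81/7 + 421.546ms (3/7)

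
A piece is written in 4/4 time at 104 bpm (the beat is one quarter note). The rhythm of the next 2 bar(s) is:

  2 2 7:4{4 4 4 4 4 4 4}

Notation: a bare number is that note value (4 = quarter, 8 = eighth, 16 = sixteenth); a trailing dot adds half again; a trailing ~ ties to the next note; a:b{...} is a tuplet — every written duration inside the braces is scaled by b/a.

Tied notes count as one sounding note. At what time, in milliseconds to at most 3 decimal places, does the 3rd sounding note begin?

note 3 onset = 4b = 2307.692ms

1. 0.0ms @ 0 + 1153.846ms (2)
2. 1153.846ms @ 2 + 1153.846ms (2)
3. 2307.692ms @ 4 + 329.67ms (4/7)
4. 2637.363ms @ 32/7 + 329.67ms (4/7)
5. 2967.033ms @ 36/7 + 329.67ms (4/7)
6. 3296.703ms @ 40/7 + 329.67ms (4/7)
7. 3626.374ms @ 44/7 + 329.67ms (4/7)
8. 3956.044ms @ 48/7 + 329.67ms (4/7)
9. 4285.714ms @ 52/7 + 329.67ms (4/7)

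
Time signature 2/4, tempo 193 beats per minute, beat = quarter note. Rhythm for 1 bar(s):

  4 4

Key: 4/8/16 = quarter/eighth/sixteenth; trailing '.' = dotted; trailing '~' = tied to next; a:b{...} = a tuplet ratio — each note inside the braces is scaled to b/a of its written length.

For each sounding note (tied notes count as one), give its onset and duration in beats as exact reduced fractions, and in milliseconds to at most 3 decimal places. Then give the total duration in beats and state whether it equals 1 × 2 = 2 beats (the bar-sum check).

1) 0.0ms=0b +310.881ms=1b
2) 310.881ms=1b +310.881ms=1b
Σ=2b of 2 (193bpm 2/4) — PASS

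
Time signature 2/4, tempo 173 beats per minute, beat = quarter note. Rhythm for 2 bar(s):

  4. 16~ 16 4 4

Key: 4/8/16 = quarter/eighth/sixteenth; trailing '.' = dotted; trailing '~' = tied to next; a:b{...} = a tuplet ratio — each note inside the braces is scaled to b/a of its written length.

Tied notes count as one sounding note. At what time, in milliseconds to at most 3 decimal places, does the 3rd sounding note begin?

1. 0.0ms @ 0 + 520.231ms (3/2)
2. 520.231ms @ 3/2 + 173.41ms (1/2)
3. 693.642ms @ 2 + 346.821ms (1)
4. 1040.462ms @ 3 + 346.821ms (1)

note 3 onset = 2b = 693.642ms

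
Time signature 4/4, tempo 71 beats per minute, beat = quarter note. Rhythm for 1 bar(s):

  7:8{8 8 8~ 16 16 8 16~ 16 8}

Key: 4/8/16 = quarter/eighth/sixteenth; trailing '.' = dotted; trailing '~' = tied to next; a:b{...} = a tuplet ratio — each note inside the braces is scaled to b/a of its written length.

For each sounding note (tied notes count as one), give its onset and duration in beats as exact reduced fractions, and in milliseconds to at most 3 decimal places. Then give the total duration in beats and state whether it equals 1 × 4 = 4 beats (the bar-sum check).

1) 0.0ms=0b +482.897ms=4/7b
2) 482.897ms=4/7b +482.897ms=4/7b
3) 965.795ms=8/7b +724.346ms=6/7b
4) 1690.141ms=2b +241.449ms=2/7b
5) 1931.59ms=16/7b +482.897ms=4/7b
6) 2414.487ms=20/7b +482.897ms=4/7b
7) 2897.384ms=24/7b +482.897ms=4/7b
Σ=4b of 4 (71bpm 4/4) — PASS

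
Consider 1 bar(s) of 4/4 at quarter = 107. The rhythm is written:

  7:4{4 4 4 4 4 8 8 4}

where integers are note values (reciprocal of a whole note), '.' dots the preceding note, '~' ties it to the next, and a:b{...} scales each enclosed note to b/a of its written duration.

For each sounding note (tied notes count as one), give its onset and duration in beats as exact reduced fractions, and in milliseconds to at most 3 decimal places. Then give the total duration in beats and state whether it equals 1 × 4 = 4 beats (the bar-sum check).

1) 0.0ms=0b +320.427ms=4/7b
2) 320.427ms=4/7b +320.427ms=4/7b
3) 640.854ms=8/7b +320.427ms=4/7b
4) 961.282ms=12/7b +320.427ms=4/7b
5) 1281.709ms=16/7b +320.427ms=4/7b
6) 1602.136ms=20/7b +160.214ms=2/7b
7) 1762.35ms=22/7b +160.214ms=2/7b
8) 1922.563ms=24/7b +320.427ms=4/7b
Σ=4b of 4 (107bpm 4/4) — PASS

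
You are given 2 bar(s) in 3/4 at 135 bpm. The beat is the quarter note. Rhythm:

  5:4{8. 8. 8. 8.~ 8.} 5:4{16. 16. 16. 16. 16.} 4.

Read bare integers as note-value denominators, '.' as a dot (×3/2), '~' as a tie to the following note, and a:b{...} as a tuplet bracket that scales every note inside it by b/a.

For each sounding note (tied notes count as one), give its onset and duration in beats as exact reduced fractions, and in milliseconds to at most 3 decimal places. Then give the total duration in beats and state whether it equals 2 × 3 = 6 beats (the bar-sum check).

1) 0.0ms=0b +266.667ms=3/5b
2) 266.667ms=3/5b +266.667ms=3/5b
3) 533.333ms=6/5b +266.667ms=3/5b
4) 800.0ms=9/5b +533.333ms=6/5b
5) 1333.333ms=3b +133.333ms=3/10b
6) 1466.667ms=33/10b +133.333ms=3/10b
7) 1600.0ms=18/5b +133.333ms=3/10b
8) 1733.333ms=39/10b +133.333ms=3/10b
9) 1866.667ms=21/5b +133.333ms=3/10b
10) 2000.0ms=9/2b +666.667ms=3/2b
Σ=6b of 6 (135bpm 3/4) — PASS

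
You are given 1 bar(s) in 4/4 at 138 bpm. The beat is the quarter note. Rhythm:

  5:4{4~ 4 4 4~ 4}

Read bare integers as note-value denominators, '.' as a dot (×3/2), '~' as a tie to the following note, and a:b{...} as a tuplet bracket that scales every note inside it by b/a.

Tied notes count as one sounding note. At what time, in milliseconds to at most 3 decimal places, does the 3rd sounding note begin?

note 3 onset = 12/5b = 1043.478ms

1. 0.0ms @ 0 + 695.652ms (8/5)
2. 695.652ms @ 8/5 + 347.826ms (4/5)
3. 1043.478ms @ 12/5 + 695.652ms (8/5)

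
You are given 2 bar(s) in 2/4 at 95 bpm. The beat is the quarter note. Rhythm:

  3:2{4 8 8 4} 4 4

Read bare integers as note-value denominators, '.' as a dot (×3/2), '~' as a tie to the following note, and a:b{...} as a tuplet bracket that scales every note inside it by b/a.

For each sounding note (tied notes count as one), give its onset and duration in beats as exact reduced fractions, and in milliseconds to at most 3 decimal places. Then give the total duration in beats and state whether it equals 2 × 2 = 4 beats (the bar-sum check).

1) 0.0ms=0b +421.053ms=2/3b
2) 421.053ms=2/3b +210.526ms=1/3b
3) 631.579ms=1b +210.526ms=1/3b
4) 842.105ms=4/3b +421.053ms=2/3b
5) 1263.158ms=2b +631.579ms=1b
6) 1894.737ms=3b +631.579ms=1b
Σ=4b of 4 (95bpm 2/4) — PASS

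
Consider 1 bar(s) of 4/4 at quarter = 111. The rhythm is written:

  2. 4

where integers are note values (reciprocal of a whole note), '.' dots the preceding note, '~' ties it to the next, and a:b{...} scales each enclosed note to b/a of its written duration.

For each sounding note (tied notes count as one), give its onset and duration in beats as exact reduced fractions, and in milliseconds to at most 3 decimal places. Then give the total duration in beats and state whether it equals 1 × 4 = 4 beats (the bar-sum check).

1) 0.0ms=0b +1621.622ms=3b
2) 1621.622ms=3b +540.541ms=1b
Σ=4b of 4 (111bpm 4/4) — PASS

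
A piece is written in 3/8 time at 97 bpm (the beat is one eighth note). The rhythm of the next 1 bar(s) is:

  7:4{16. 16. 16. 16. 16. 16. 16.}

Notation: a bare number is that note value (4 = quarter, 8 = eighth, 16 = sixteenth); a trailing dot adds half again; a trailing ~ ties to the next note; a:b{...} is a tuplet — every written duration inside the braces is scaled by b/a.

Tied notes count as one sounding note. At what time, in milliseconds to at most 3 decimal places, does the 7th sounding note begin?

note 7 onset = 18/7b = 1590.574ms

1. 0.0ms @ 0 + 265.096ms (3/7)
2. 265.096ms @ 3/7 + 265.096ms (3/7)
3. 530.191ms @ 6/7 + 265.096ms (3/7)
4. 795.287ms @ 9/7 + 265.096ms (3/7)
5. 1060.383ms @ 12/7 + 265.096ms (3/7)
6. 1325.479ms @ 15/7 + 265.096ms (3/7)
7. 1590.574ms @ 18/7 + 265.096ms (3/7)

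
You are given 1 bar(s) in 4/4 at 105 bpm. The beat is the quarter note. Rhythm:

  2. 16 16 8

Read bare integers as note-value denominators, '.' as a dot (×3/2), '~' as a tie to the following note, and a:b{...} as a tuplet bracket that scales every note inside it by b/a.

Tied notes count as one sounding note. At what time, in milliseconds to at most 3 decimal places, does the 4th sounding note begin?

note 4 onset = 7/2b = 2000.0ms

1. 0.0ms @ 0 + 1714.286ms (3)
2. 1714.286ms @ 3 + 142.857ms (1/4)
3. 1857.143ms @ 13/4 + 142.857ms (1/4)
4. 2000.0ms @ 7/2 + 285.714ms (1/2)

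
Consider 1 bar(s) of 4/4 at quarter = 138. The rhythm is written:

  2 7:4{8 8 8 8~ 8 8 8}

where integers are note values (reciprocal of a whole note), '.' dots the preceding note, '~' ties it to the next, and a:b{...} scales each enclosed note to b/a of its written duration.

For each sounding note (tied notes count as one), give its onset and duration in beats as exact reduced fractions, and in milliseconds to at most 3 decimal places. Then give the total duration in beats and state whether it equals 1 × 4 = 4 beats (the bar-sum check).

1) 0.0ms=0b +869.565ms=2b
2) 869.565ms=2b +124.224ms=2/7b
3) 993.789ms=16/7b +124.224ms=2/7b
4) 1118.012ms=18/7b +124.224ms=2/7b
5) 1242.236ms=20/7b +248.447ms=4/7b
6) 1490.683ms=24/7b +124.224ms=2/7b
7) 1614.907ms=26/7b +124.224ms=2/7b
Σ=4b of 4 (138bpm 4/4) — PASS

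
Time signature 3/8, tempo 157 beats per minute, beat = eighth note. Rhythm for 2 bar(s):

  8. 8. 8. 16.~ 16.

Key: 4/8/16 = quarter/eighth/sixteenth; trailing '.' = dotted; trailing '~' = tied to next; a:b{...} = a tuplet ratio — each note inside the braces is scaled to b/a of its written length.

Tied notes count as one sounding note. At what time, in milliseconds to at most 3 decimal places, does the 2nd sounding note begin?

1. 0.0ms @ 0 + 573.248ms (3/2)
2. 573.248ms @ 3/2 + 573.248ms (3/2)
3. 1146.497ms @ 3 + 573.248ms (3/2)
4. 1719.745ms @ 9/2 + 573.248ms (3/2)

note 2 onset = 3/2b = 573.248ms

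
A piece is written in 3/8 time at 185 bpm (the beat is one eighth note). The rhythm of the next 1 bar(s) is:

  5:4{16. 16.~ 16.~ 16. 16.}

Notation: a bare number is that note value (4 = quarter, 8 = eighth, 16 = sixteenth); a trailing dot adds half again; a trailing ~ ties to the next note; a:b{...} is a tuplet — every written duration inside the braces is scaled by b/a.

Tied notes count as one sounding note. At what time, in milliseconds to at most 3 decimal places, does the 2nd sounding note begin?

1. 0.0ms @ 0 + 194.595ms (3/5)
2. 194.595ms @ 3/5 + 583.784ms (9/5)
3. 778.378ms @ 12/5 + 194.595ms (3/5)

note 2 onset = 3/5b = 194.595ms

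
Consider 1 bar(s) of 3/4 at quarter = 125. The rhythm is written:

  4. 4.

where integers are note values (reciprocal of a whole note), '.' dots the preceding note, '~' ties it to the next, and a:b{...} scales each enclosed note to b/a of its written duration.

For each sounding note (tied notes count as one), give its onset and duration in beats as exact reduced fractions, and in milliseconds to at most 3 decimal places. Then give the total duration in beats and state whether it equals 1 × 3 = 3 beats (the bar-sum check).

1) 0.0ms=0b +720.0ms=3/2b
2) 720.0ms=3/2b +720.0ms=3/2b
Σ=3b of 3 (125bpm 3/4) — PASS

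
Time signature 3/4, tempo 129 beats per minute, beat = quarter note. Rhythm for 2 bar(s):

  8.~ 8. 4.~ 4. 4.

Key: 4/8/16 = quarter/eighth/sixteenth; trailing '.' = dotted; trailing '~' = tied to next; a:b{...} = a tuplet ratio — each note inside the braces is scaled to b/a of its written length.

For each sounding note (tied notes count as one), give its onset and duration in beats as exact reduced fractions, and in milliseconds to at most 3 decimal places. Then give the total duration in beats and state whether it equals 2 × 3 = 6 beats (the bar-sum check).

1) 0.0ms=0b +697.674ms=3/2b
2) 697.674ms=3/2b +1395.349ms=3b
3) 2093.023ms=9/2b +697.674ms=3/2b
Σ=6b of 6 (129bpm 3/4) — PASS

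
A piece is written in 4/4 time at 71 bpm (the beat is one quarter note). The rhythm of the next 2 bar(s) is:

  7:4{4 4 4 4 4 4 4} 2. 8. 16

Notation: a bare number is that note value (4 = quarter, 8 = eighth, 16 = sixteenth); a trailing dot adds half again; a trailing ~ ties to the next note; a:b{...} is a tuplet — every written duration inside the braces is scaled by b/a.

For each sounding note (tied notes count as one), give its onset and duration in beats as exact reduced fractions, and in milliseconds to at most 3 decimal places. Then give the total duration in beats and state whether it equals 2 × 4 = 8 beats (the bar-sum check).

1) 0.0ms=0b +482.897ms=4/7b
2) 482.897ms=4/7b +482.897ms=4/7b
3) 965.795ms=8/7b +482.897ms=4/7b
4) 1448.692ms=12/7b +482.897ms=4/7b
5) 1931.59ms=16/7b +482.897ms=4/7b
6) 2414.487ms=20/7b +482.897ms=4/7b
7) 2897.384ms=24/7b +482.897ms=4/7b
8) 3380.282ms=4b +2535.211ms=3b
9) 5915.493ms=7b +633.803ms=3/4b
10) 6549.296ms=31/4b +211.268ms=1/4b
Σ=8b of 8 (71bpm 4/4) — PASS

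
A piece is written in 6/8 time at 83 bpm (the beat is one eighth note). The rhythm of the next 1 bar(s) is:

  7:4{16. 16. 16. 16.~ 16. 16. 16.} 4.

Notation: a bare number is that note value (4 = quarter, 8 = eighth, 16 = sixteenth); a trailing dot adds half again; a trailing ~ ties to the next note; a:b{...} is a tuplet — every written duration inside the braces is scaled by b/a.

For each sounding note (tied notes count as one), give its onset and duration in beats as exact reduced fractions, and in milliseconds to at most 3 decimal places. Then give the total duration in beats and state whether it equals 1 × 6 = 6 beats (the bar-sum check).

1) 0.0ms=0b +309.811ms=3/7b
2) 309.811ms=3/7b +309.811ms=3/7b
3) 619.621ms=6/7b +309.811ms=3/7b
4) 929.432ms=9/7b +619.621ms=6/7b
5) 1549.053ms=15/7b +309.811ms=3/7b
6) 1858.864ms=18/7b +309.811ms=3/7b
7) 2168.675ms=3b +2168.675ms=3b
Σ=6b of 6 (83bpm 6/8) — PASS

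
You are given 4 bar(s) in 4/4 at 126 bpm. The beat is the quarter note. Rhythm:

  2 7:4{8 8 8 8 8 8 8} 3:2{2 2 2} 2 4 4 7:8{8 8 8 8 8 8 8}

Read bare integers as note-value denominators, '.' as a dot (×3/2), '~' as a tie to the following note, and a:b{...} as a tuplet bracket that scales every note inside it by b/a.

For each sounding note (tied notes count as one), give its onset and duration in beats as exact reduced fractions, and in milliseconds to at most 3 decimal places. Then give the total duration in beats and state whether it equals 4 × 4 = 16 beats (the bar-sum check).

1) 0.0ms=0b +952.381ms=2b
2) 952.381ms=2b +136.054ms=2/7b
3) 1088.435ms=16/7b +136.054ms=2/7b
4) 1224.49ms=18/7b +136.054ms=2/7b
5) 1360.544ms=20/7b +136.054ms=2/7b
6) 1496.599ms=22/7b +136.054ms=2/7b
7) 1632.653ms=24/7b +136.054ms=2/7b
8) 1768.707ms=26/7b +136.054ms=2/7b
9) 1904.762ms=4b +634.921ms=4/3b
10) 2539.683ms=16/3b +634.921ms=4/3b
11) 3174.603ms=20/3b +634.921ms=4/3b
12) 3809.524ms=8b +952.381ms=2b
13) 4761.905ms=10b +476.19ms=1b
14) 5238.095ms=11b +476.19ms=1b
15) 5714.286ms=12b +272.109ms=4/7b
16) 5986.395ms=88/7b +272.109ms=4/7b
17) 6258.503ms=92/7b +272.109ms=4/7b
18) 6530.612ms=96/7b +272.109ms=4/7b
19) 6802.721ms=100/7b +272.109ms=4/7b
20) 7074.83ms=104/7b +272.109ms=4/7b
21) 7346.939ms=108/7b +272.109ms=4/7b
Σ=16b of 16 (126bpm 4/4) — PASS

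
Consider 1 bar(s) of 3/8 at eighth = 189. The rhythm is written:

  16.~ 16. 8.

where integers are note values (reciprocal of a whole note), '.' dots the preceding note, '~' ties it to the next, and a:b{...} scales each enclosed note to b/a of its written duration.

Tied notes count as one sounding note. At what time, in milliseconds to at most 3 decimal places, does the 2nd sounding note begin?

1. 0.0ms @ 0 + 476.19ms (3/2)
2. 476.19ms @ 3/2 + 476.19ms (3/2)

note 2 onset = 3/2b = 476.19ms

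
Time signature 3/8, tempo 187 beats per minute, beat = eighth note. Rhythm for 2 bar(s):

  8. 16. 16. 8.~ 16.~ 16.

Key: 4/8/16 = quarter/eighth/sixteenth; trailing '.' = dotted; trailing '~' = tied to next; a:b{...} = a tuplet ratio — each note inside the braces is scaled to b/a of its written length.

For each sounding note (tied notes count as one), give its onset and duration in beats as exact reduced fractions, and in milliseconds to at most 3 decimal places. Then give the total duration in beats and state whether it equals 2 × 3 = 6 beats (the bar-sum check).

1) 0.0ms=0b +481.283ms=3/2b
2) 481.283ms=3/2b +240.642ms=3/4b
3) 721.925ms=9/4b +240.642ms=3/4b
4) 962.567ms=3b +962.567ms=3b
Σ=6b of 6 (187bpm 3/8) — PASS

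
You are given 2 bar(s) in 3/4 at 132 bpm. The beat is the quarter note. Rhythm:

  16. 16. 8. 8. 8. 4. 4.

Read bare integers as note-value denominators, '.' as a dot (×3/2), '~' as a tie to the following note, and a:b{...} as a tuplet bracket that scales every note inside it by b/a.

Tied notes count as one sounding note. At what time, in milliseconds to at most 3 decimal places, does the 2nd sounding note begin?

note 2 onset = 3/8b = 170.455ms

1. 0.0ms @ 0 + 170.455ms (3/8)
2. 170.455ms @ 3/8 + 170.455ms (3/8)
3. 340.909ms @ 3/4 + 340.909ms (3/4)
4. 681.818ms @ 3/2 + 340.909ms (3/4)
5. 1022.727ms @ 9/4 + 340.909ms (3/4)
6. 1363.636ms @ 3 + 681.818ms (3/2)
7. 2045.455ms @ 9/2 + 681.818ms (3/2)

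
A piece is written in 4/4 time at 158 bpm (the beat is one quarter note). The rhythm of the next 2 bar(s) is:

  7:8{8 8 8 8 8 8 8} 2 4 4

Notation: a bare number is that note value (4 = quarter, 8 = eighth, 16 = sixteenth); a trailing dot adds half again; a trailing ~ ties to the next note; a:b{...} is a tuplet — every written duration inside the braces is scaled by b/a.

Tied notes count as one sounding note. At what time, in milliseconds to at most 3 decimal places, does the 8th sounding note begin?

note 8 onset = 4b = 1518.987ms

1. 0.0ms @ 0 + 216.998ms (4/7)
2. 216.998ms @ 4/7 + 216.998ms (4/7)
3. 433.996ms @ 8/7 + 216.998ms (4/7)
4. 650.995ms @ 12/7 + 216.998ms (4/7)
5. 867.993ms @ 16/7 + 216.998ms (4/7)
6. 1084.991ms @ 20/7 + 216.998ms (4/7)
7. 1301.989ms @ 24/7 + 216.998ms (4/7)
8. 1518.987ms @ 4 + 759.494ms (2)
9. 2278.481ms @ 6 + 379.747ms (1)
10. 2658.228ms @ 7 + 379.747ms (1)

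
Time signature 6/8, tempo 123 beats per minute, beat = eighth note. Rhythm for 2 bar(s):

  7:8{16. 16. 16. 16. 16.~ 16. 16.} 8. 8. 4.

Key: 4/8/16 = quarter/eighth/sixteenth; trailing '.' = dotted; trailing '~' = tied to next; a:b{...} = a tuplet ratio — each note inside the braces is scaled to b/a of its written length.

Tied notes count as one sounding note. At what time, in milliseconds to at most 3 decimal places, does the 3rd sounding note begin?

note 3 onset = 12/7b = 836.237ms

1. 0.0ms @ 0 + 418.118ms (6/7)
2. 418.118ms @ 6/7 + 418.118ms (6/7)
3. 836.237ms @ 12/7 + 418.118ms (6/7)
4. 1254.355ms @ 18/7 + 418.118ms (6/7)
5. 1672.474ms @ 24/7 + 836.237ms (12/7)
6. 2508.711ms @ 36/7 + 418.118ms (6/7)
7. 2926.829ms @ 6 + 731.707ms (3/2)
8. 3658.537ms @ 15/2 + 731.707ms (3/2)
9. 4390.244ms @ 9 + 1463.415ms (3)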